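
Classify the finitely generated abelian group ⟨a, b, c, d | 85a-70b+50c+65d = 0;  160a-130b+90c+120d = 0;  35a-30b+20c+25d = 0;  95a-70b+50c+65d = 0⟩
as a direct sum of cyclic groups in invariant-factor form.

Answer: M ≅ ℤ/5 ⊕ ℤ/10 ⊕ ℤ/10 ⊕ ℤ/10

Derivation:
rank_ℚ(R)=4; free=4−4=0
SNF(R) diag = [5, 10, 10, 10] → torsion [5, 10, 10, 10]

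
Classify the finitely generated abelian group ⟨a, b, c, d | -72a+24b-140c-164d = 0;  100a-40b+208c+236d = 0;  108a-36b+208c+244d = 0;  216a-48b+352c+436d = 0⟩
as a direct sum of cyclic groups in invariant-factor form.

rank_ℚ(R)=4; free=4−4=0
SNF(R) diag = [4, 4, 12, 36] → torsion [4, 4, 12, 36]

Answer: M ≅ ℤ/4 ⊕ ℤ/4 ⊕ ℤ/12 ⊕ ℤ/36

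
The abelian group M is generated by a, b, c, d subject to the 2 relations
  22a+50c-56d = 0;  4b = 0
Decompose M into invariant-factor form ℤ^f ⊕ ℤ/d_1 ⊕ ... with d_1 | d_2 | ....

rank_ℚ(R)=2; free=4−2=2
SNF(R) diag = [2, 4] → torsion [2, 4]

Answer: M ≅ ℤ^2 ⊕ ℤ/2 ⊕ ℤ/4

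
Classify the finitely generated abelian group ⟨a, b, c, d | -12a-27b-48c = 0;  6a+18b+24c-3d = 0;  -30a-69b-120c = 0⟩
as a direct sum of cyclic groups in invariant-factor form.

rank_ℚ(R)=3; free=4−3=1
SNF(R) diag = [3, 3, 6] → torsion [3, 3, 6]

Answer: M ≅ ℤ^1 ⊕ ℤ/3 ⊕ ℤ/3 ⊕ ℤ/6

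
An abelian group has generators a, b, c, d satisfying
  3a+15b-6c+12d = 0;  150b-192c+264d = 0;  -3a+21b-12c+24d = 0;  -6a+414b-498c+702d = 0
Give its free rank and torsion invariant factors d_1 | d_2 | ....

rank_ℚ(R)=4; free=4−4=0
SNF(R) diag = [3, 6, 18, 54] → torsion [3, 6, 18, 54]

Answer: M ≅ ℤ/3 ⊕ ℤ/6 ⊕ ℤ/18 ⊕ ℤ/54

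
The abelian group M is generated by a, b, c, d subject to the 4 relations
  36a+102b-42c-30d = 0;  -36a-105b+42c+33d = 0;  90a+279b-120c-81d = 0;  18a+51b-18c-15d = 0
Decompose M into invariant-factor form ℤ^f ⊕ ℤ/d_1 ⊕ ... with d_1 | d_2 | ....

rank_ℚ(R)=4; free=4−4=0
SNF(R) diag = [3, 6, 18, 18] → torsion [3, 6, 18, 18]

Answer: M ≅ ℤ/3 ⊕ ℤ/6 ⊕ ℤ/18 ⊕ ℤ/18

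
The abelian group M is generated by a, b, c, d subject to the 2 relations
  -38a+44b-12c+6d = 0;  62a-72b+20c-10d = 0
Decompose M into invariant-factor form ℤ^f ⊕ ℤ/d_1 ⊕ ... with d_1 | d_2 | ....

rank_ℚ(R)=2; free=4−2=2
SNF(R) diag = [2, 4] → torsion [2, 4]

Answer: M ≅ ℤ^2 ⊕ ℤ/2 ⊕ ℤ/4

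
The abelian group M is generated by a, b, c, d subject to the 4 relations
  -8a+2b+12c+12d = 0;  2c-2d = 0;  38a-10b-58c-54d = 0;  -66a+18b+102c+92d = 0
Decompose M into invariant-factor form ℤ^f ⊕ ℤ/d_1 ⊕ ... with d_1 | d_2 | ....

Answer: M ≅ ℤ/2 ⊕ ℤ/2 ⊕ ℤ/2 ⊕ ℤ/2

Derivation:
rank_ℚ(R)=4; free=4−4=0
SNF(R) diag = [2, 2, 2, 2] → torsion [2, 2, 2, 2]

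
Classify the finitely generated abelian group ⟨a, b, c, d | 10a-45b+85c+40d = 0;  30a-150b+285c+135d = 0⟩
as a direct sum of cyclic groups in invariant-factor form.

Answer: M ≅ ℤ^2 ⊕ ℤ/5 ⊕ ℤ/15

Derivation:
rank_ℚ(R)=2; free=4−2=2
SNF(R) diag = [5, 15] → torsion [5, 15]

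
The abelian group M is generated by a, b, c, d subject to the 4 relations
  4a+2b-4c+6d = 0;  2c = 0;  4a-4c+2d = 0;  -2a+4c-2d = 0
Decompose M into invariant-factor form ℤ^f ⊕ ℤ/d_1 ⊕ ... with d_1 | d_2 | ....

rank_ℚ(R)=4; free=4−4=0
SNF(R) diag = [2, 2, 2, 2] → torsion [2, 2, 2, 2]

Answer: M ≅ ℤ/2 ⊕ ℤ/2 ⊕ ℤ/2 ⊕ ℤ/2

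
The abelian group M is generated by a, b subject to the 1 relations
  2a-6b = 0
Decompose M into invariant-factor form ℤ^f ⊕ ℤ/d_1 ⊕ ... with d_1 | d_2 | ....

rank_ℚ(R)=1; free=2−1=1
SNF(R) diag = [2] → torsion [2]

Answer: M ≅ ℤ^1 ⊕ ℤ/2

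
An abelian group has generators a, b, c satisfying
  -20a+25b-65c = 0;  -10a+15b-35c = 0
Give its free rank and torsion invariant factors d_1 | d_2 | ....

rank_ℚ(R)=2; free=3−2=1
SNF(R) diag = [5, 10] → torsion [5, 10]

Answer: M ≅ ℤ^1 ⊕ ℤ/5 ⊕ ℤ/10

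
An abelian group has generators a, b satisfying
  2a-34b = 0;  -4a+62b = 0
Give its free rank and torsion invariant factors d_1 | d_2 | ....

rank_ℚ(R)=2; free=2−2=0
SNF(R) diag = [2, 6] → torsion [2, 6]

Answer: M ≅ ℤ/2 ⊕ ℤ/6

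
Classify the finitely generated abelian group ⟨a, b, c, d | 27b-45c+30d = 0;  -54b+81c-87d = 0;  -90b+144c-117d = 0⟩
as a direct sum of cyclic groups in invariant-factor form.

rank_ℚ(R)=3; free=4−3=1
SNF(R) diag = [3, 9, 9] → torsion [3, 9, 9]

Answer: M ≅ ℤ^1 ⊕ ℤ/3 ⊕ ℤ/9 ⊕ ℤ/9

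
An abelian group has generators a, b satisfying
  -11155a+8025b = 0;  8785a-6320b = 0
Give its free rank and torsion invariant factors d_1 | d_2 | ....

Answer: M ≅ ℤ/5 ⊕ ℤ/5

Derivation:
rank_ℚ(R)=2; free=2−2=0
SNF(R) diag = [5, 5] → torsion [5, 5]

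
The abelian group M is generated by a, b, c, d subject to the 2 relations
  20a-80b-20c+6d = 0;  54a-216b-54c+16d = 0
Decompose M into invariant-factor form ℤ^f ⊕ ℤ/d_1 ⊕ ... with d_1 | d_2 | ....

rank_ℚ(R)=2; free=4−2=2
SNF(R) diag = [2, 2] → torsion [2, 2]

Answer: M ≅ ℤ^2 ⊕ ℤ/2 ⊕ ℤ/2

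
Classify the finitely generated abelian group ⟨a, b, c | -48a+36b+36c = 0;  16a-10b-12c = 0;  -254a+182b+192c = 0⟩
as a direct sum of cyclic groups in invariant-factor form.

Answer: M ≅ ℤ/2 ⊕ ℤ/6 ⊕ ℤ/12

Derivation:
rank_ℚ(R)=3; free=3−3=0
SNF(R) diag = [2, 6, 12] → torsion [2, 6, 12]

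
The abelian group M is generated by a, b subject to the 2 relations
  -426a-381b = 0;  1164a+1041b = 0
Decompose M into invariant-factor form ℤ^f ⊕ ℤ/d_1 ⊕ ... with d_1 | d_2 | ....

Answer: M ≅ ℤ/3 ⊕ ℤ/6

Derivation:
rank_ℚ(R)=2; free=2−2=0
SNF(R) diag = [3, 6] → torsion [3, 6]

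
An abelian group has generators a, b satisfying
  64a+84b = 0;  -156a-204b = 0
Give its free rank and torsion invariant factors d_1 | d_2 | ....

rank_ℚ(R)=2; free=2−2=0
SNF(R) diag = [4, 12] → torsion [4, 12]

Answer: M ≅ ℤ/4 ⊕ ℤ/12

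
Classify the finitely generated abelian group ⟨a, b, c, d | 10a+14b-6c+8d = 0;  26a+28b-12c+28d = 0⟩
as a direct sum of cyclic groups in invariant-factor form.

Answer: M ≅ ℤ^2 ⊕ ℤ/2 ⊕ ℤ/6

Derivation:
rank_ℚ(R)=2; free=4−2=2
SNF(R) diag = [2, 6] → torsion [2, 6]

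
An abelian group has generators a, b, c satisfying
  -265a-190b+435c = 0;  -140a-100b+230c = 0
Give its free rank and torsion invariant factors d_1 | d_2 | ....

Answer: M ≅ ℤ^1 ⊕ ℤ/5 ⊕ ℤ/10

Derivation:
rank_ℚ(R)=2; free=3−2=1
SNF(R) diag = [5, 10] → torsion [5, 10]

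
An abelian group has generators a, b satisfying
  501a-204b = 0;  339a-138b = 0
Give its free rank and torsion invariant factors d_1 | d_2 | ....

rank_ℚ(R)=2; free=2−2=0
SNF(R) diag = [3, 6] → torsion [3, 6]

Answer: M ≅ ℤ/3 ⊕ ℤ/6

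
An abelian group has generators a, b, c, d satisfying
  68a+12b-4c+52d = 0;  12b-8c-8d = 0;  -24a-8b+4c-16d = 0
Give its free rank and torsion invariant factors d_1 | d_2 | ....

Answer: M ≅ ℤ^1 ⊕ ℤ/4 ⊕ ℤ/4 ⊕ ℤ/4

Derivation:
rank_ℚ(R)=3; free=4−3=1
SNF(R) diag = [4, 4, 4] → torsion [4, 4, 4]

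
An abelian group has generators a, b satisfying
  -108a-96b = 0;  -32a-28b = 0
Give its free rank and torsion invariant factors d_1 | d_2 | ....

rank_ℚ(R)=2; free=2−2=0
SNF(R) diag = [4, 12] → torsion [4, 12]

Answer: M ≅ ℤ/4 ⊕ ℤ/12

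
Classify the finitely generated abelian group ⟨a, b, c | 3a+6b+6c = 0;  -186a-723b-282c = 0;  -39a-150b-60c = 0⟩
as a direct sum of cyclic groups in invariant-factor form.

Answer: M ≅ ℤ/3 ⊕ ℤ/9 ⊕ ℤ/18

Derivation:
rank_ℚ(R)=3; free=3−3=0
SNF(R) diag = [3, 9, 18] → torsion [3, 9, 18]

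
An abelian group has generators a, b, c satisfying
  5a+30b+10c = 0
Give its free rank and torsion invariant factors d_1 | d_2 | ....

Answer: M ≅ ℤ^2 ⊕ ℤ/5

Derivation:
rank_ℚ(R)=1; free=3−1=2
SNF(R) diag = [5] → torsion [5]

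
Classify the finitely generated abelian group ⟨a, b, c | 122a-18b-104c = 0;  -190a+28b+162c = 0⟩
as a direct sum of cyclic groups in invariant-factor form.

rank_ℚ(R)=2; free=3−2=1
SNF(R) diag = [2, 2] → torsion [2, 2]

Answer: M ≅ ℤ^1 ⊕ ℤ/2 ⊕ ℤ/2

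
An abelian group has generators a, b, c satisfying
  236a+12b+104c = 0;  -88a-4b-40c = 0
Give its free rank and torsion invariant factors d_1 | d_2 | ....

rank_ℚ(R)=2; free=3−2=1
SNF(R) diag = [4, 4] → torsion [4, 4]

Answer: M ≅ ℤ^1 ⊕ ℤ/4 ⊕ ℤ/4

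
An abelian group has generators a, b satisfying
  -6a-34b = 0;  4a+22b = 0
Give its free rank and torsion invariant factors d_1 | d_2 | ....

rank_ℚ(R)=2; free=2−2=0
SNF(R) diag = [2, 2] → torsion [2, 2]

Answer: M ≅ ℤ/2 ⊕ ℤ/2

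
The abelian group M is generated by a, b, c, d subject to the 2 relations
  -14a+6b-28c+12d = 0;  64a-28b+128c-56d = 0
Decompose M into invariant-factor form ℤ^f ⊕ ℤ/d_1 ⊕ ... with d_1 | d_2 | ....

Answer: M ≅ ℤ^2 ⊕ ℤ/2 ⊕ ℤ/4

Derivation:
rank_ℚ(R)=2; free=4−2=2
SNF(R) diag = [2, 4] → torsion [2, 4]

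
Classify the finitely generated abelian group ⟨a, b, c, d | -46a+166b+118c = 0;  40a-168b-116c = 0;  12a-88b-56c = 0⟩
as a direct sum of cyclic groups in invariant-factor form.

Answer: M ≅ ℤ^1 ⊕ ℤ/2 ⊕ ℤ/4 ⊕ ℤ/12

Derivation:
rank_ℚ(R)=3; free=4−3=1
SNF(R) diag = [2, 4, 12] → torsion [2, 4, 12]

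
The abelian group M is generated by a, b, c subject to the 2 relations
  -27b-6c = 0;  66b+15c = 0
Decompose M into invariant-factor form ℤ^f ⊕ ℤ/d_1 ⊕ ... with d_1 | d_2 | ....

rank_ℚ(R)=2; free=3−2=1
SNF(R) diag = [3, 3] → torsion [3, 3]

Answer: M ≅ ℤ^1 ⊕ ℤ/3 ⊕ ℤ/3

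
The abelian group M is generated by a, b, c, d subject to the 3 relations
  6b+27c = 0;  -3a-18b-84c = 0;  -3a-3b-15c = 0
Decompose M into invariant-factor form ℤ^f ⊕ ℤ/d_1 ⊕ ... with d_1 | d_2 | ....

Answer: M ≅ ℤ^1 ⊕ ℤ/3 ⊕ ℤ/3 ⊕ ℤ/3

Derivation:
rank_ℚ(R)=3; free=4−3=1
SNF(R) diag = [3, 3, 3] → torsion [3, 3, 3]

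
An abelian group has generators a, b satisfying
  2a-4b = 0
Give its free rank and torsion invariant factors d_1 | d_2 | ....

Answer: M ≅ ℤ^1 ⊕ ℤ/2

Derivation:
rank_ℚ(R)=1; free=2−1=1
SNF(R) diag = [2] → torsion [2]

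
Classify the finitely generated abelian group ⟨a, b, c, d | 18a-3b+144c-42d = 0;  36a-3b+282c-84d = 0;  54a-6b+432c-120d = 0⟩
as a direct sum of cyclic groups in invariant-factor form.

rank_ℚ(R)=3; free=4−3=1
SNF(R) diag = [3, 6, 18] → torsion [3, 6, 18]

Answer: M ≅ ℤ^1 ⊕ ℤ/3 ⊕ ℤ/6 ⊕ ℤ/18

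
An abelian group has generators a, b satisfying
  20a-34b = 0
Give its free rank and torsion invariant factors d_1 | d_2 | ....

Answer: M ≅ ℤ^1 ⊕ ℤ/2

Derivation:
rank_ℚ(R)=1; free=2−1=1
SNF(R) diag = [2] → torsion [2]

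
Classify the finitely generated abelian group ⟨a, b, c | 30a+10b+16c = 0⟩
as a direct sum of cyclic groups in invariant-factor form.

Answer: M ≅ ℤ^2 ⊕ ℤ/2

Derivation:
rank_ℚ(R)=1; free=3−1=2
SNF(R) diag = [2] → torsion [2]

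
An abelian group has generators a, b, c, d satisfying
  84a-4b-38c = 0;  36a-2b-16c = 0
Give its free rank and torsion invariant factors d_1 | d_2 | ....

rank_ℚ(R)=2; free=4−2=2
SNF(R) diag = [2, 6] → torsion [2, 6]

Answer: M ≅ ℤ^2 ⊕ ℤ/2 ⊕ ℤ/6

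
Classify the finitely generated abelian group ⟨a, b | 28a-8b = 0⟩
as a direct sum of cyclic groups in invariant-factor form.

rank_ℚ(R)=1; free=2−1=1
SNF(R) diag = [4] → torsion [4]

Answer: M ≅ ℤ^1 ⊕ ℤ/4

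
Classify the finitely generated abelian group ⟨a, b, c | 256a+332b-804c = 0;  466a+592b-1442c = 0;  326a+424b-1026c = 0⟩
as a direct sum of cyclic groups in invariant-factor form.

rank_ℚ(R)=3; free=3−3=0
SNF(R) diag = [2, 4, 12] → torsion [2, 4, 12]

Answer: M ≅ ℤ/2 ⊕ ℤ/4 ⊕ ℤ/12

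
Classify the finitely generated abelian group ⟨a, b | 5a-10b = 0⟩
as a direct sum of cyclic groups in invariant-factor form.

rank_ℚ(R)=1; free=2−1=1
SNF(R) diag = [5] → torsion [5]

Answer: M ≅ ℤ^1 ⊕ ℤ/5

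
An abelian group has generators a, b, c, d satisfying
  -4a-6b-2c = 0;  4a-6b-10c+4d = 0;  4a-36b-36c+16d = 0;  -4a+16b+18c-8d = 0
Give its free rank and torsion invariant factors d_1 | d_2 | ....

rank_ℚ(R)=4; free=4−4=0
SNF(R) diag = [2, 2, 4, 4] → torsion [2, 2, 4, 4]

Answer: M ≅ ℤ/2 ⊕ ℤ/2 ⊕ ℤ/4 ⊕ ℤ/4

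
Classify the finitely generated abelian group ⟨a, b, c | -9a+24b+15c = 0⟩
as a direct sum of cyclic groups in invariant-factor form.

Answer: M ≅ ℤ^2 ⊕ ℤ/3

Derivation:
rank_ℚ(R)=1; free=3−1=2
SNF(R) diag = [3] → torsion [3]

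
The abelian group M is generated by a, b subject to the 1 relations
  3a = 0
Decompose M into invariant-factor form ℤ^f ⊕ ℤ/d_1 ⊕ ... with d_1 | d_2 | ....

rank_ℚ(R)=1; free=2−1=1
SNF(R) diag = [3] → torsion [3]

Answer: M ≅ ℤ^1 ⊕ ℤ/3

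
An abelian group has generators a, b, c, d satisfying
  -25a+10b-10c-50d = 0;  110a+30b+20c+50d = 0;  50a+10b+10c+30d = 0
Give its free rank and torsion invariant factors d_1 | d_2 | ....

rank_ℚ(R)=3; free=4−3=1
SNF(R) diag = [5, 10, 10] → torsion [5, 10, 10]

Answer: M ≅ ℤ^1 ⊕ ℤ/5 ⊕ ℤ/10 ⊕ ℤ/10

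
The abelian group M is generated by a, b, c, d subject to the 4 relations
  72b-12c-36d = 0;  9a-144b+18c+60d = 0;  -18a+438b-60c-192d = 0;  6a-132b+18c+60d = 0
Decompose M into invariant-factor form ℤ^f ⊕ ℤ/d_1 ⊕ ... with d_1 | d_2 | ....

Answer: M ≅ ℤ/3 ⊕ ℤ/6 ⊕ ℤ/6 ⊕ ℤ/12

Derivation:
rank_ℚ(R)=4; free=4−4=0
SNF(R) diag = [3, 6, 6, 12] → torsion [3, 6, 6, 12]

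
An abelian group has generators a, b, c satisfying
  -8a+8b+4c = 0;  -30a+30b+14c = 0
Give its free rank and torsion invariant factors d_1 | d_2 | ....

Answer: M ≅ ℤ^1 ⊕ ℤ/2 ⊕ ℤ/4

Derivation:
rank_ℚ(R)=2; free=3−2=1
SNF(R) diag = [2, 4] → torsion [2, 4]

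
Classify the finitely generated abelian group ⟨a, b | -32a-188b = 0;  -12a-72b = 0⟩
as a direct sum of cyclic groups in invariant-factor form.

Answer: M ≅ ℤ/4 ⊕ ℤ/12

Derivation:
rank_ℚ(R)=2; free=2−2=0
SNF(R) diag = [4, 12] → torsion [4, 12]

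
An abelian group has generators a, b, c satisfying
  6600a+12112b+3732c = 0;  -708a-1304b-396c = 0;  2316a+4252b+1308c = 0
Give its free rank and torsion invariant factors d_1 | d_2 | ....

Answer: M ≅ ℤ/4 ⊕ ℤ/12 ⊕ ℤ/36

Derivation:
rank_ℚ(R)=3; free=3−3=0
SNF(R) diag = [4, 12, 36] → torsion [4, 12, 36]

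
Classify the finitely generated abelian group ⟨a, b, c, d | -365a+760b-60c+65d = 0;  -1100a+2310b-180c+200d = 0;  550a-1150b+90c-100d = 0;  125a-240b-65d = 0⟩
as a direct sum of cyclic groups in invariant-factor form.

rank_ℚ(R)=4; free=4−4=0
SNF(R) diag = [5, 10, 30, 60] → torsion [5, 10, 30, 60]

Answer: M ≅ ℤ/5 ⊕ ℤ/10 ⊕ ℤ/30 ⊕ ℤ/60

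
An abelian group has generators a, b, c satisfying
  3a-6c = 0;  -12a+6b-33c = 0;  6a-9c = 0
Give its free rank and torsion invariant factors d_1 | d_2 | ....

Answer: M ≅ ℤ/3 ⊕ ℤ/3 ⊕ ℤ/6

Derivation:
rank_ℚ(R)=3; free=3−3=0
SNF(R) diag = [3, 3, 6] → torsion [3, 3, 6]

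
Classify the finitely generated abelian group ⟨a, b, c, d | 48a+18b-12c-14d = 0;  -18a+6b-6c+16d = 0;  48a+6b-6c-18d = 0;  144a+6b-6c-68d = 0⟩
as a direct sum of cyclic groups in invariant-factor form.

rank_ℚ(R)=4; free=4−4=0
SNF(R) diag = [2, 6, 6, 18] → torsion [2, 6, 6, 18]

Answer: M ≅ ℤ/2 ⊕ ℤ/6 ⊕ ℤ/6 ⊕ ℤ/18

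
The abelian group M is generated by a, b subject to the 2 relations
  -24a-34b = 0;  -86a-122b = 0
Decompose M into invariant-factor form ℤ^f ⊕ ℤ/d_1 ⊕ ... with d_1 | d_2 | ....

rank_ℚ(R)=2; free=2−2=0
SNF(R) diag = [2, 2] → torsion [2, 2]

Answer: M ≅ ℤ/2 ⊕ ℤ/2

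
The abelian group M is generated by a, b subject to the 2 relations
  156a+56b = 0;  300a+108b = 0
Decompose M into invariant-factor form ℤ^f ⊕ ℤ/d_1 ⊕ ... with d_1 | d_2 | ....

Answer: M ≅ ℤ/4 ⊕ ℤ/12

Derivation:
rank_ℚ(R)=2; free=2−2=0
SNF(R) diag = [4, 12] → torsion [4, 12]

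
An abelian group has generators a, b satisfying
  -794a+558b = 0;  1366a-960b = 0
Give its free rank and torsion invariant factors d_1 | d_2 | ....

Answer: M ≅ ℤ/2 ⊕ ℤ/6

Derivation:
rank_ℚ(R)=2; free=2−2=0
SNF(R) diag = [2, 6] → torsion [2, 6]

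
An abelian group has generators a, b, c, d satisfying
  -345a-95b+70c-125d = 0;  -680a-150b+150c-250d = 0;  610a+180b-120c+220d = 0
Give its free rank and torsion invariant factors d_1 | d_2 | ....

rank_ℚ(R)=3; free=4−3=1
SNF(R) diag = [5, 10, 10] → torsion [5, 10, 10]

Answer: M ≅ ℤ^1 ⊕ ℤ/5 ⊕ ℤ/10 ⊕ ℤ/10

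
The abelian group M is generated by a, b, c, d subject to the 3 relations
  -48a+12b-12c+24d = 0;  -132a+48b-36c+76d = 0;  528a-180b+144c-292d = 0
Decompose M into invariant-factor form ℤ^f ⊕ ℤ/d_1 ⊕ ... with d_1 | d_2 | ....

Answer: M ≅ ℤ^1 ⊕ ℤ/4 ⊕ ℤ/12 ⊕ ℤ/12

Derivation:
rank_ℚ(R)=3; free=4−3=1
SNF(R) diag = [4, 12, 12] → torsion [4, 12, 12]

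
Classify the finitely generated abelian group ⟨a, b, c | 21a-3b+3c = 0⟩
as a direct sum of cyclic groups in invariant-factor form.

Answer: M ≅ ℤ^2 ⊕ ℤ/3

Derivation:
rank_ℚ(R)=1; free=3−1=2
SNF(R) diag = [3] → torsion [3]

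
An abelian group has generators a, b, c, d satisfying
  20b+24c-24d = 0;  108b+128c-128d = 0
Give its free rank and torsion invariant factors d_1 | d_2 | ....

rank_ℚ(R)=2; free=4−2=2
SNF(R) diag = [4, 8] → torsion [4, 8]

Answer: M ≅ ℤ^2 ⊕ ℤ/4 ⊕ ℤ/8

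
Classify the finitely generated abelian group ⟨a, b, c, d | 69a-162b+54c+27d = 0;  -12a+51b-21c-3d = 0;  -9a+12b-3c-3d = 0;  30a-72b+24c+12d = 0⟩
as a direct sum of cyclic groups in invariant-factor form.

Answer: M ≅ ℤ/3 ⊕ ℤ/3 ⊕ ℤ/3 ⊕ ℤ/6

Derivation:
rank_ℚ(R)=4; free=4−4=0
SNF(R) diag = [3, 3, 3, 6] → torsion [3, 3, 3, 6]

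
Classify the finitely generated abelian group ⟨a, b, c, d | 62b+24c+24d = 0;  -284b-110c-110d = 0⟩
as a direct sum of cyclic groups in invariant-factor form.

Answer: M ≅ ℤ^2 ⊕ ℤ/2 ⊕ ℤ/2

Derivation:
rank_ℚ(R)=2; free=4−2=2
SNF(R) diag = [2, 2] → torsion [2, 2]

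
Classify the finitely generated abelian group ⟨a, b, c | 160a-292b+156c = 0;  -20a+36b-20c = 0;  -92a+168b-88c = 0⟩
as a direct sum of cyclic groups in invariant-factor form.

rank_ℚ(R)=3; free=3−3=0
SNF(R) diag = [4, 4, 8] → torsion [4, 4, 8]

Answer: M ≅ ℤ/4 ⊕ ℤ/4 ⊕ ℤ/8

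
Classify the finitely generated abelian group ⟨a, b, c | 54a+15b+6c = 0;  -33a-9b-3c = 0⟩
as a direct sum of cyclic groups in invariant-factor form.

rank_ℚ(R)=2; free=3−2=1
SNF(R) diag = [3, 3] → torsion [3, 3]

Answer: M ≅ ℤ^1 ⊕ ℤ/3 ⊕ ℤ/3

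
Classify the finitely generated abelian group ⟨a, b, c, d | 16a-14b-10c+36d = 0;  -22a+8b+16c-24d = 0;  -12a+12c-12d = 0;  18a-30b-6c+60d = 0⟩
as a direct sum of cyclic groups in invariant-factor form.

Answer: M ≅ ℤ/2 ⊕ ℤ/6 ⊕ ℤ/12 ⊕ ℤ/12

Derivation:
rank_ℚ(R)=4; free=4−4=0
SNF(R) diag = [2, 6, 12, 12] → torsion [2, 6, 12, 12]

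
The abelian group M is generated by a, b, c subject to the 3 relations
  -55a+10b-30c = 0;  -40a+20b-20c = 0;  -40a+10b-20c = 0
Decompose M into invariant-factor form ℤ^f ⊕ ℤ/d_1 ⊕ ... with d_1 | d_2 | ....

Answer: M ≅ ℤ/5 ⊕ ℤ/10 ⊕ ℤ/20

Derivation:
rank_ℚ(R)=3; free=3−3=0
SNF(R) diag = [5, 10, 20] → torsion [5, 10, 20]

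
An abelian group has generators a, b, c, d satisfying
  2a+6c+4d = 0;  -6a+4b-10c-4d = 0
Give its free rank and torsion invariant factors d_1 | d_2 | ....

Answer: M ≅ ℤ^2 ⊕ ℤ/2 ⊕ ℤ/4

Derivation:
rank_ℚ(R)=2; free=4−2=2
SNF(R) diag = [2, 4] → torsion [2, 4]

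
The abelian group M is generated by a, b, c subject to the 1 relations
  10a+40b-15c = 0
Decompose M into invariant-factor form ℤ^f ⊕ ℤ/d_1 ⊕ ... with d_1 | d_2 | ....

Answer: M ≅ ℤ^2 ⊕ ℤ/5

Derivation:
rank_ℚ(R)=1; free=3−1=2
SNF(R) diag = [5] → torsion [5]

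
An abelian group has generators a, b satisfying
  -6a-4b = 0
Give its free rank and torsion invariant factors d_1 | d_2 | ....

rank_ℚ(R)=1; free=2−1=1
SNF(R) diag = [2] → torsion [2]

Answer: M ≅ ℤ^1 ⊕ ℤ/2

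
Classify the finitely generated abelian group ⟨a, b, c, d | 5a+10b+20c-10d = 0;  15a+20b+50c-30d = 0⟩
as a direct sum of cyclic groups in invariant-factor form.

rank_ℚ(R)=2; free=4−2=2
SNF(R) diag = [5, 10] → torsion [5, 10]

Answer: M ≅ ℤ^2 ⊕ ℤ/5 ⊕ ℤ/10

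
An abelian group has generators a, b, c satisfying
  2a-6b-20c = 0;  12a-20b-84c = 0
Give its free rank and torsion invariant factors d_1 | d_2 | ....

rank_ℚ(R)=2; free=3−2=1
SNF(R) diag = [2, 4] → torsion [2, 4]

Answer: M ≅ ℤ^1 ⊕ ℤ/2 ⊕ ℤ/4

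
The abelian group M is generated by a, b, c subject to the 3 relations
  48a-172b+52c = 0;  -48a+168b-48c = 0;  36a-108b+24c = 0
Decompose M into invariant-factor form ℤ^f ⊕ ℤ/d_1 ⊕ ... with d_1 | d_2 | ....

Answer: M ≅ ℤ/4 ⊕ ℤ/12 ⊕ ℤ/24

Derivation:
rank_ℚ(R)=3; free=3−3=0
SNF(R) diag = [4, 12, 24] → torsion [4, 12, 24]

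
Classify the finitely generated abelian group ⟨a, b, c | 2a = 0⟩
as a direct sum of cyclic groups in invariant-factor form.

rank_ℚ(R)=1; free=3−1=2
SNF(R) diag = [2] → torsion [2]

Answer: M ≅ ℤ^2 ⊕ ℤ/2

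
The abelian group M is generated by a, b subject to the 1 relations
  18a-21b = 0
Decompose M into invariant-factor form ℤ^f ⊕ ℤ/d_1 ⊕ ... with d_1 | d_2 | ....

rank_ℚ(R)=1; free=2−1=1
SNF(R) diag = [3] → torsion [3]

Answer: M ≅ ℤ^1 ⊕ ℤ/3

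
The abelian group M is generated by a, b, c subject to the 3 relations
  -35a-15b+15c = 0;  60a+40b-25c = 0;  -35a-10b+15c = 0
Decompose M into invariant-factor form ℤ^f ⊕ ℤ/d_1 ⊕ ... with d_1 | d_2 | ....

Answer: M ≅ ℤ/5 ⊕ ℤ/5 ⊕ ℤ/5

Derivation:
rank_ℚ(R)=3; free=3−3=0
SNF(R) diag = [5, 5, 5] → torsion [5, 5, 5]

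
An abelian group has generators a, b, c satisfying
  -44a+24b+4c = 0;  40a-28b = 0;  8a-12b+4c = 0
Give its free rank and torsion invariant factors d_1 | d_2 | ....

Answer: M ≅ ℤ/4 ⊕ ℤ/4 ⊕ ℤ/4

Derivation:
rank_ℚ(R)=3; free=3−3=0
SNF(R) diag = [4, 4, 4] → torsion [4, 4, 4]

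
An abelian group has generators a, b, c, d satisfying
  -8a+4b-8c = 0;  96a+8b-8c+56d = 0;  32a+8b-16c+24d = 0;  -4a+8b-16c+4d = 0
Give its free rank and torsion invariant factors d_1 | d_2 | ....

rank_ℚ(R)=4; free=4−4=0
SNF(R) diag = [4, 4, 8, 24] → torsion [4, 4, 8, 24]

Answer: M ≅ ℤ/4 ⊕ ℤ/4 ⊕ ℤ/8 ⊕ ℤ/24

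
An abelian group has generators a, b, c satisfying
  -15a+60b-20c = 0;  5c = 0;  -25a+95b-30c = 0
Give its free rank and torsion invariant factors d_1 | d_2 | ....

rank_ℚ(R)=3; free=3−3=0
SNF(R) diag = [5, 5, 15] → torsion [5, 5, 15]

Answer: M ≅ ℤ/5 ⊕ ℤ/5 ⊕ ℤ/15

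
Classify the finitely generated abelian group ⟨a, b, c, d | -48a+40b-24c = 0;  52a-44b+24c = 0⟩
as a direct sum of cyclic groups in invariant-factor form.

rank_ℚ(R)=2; free=4−2=2
SNF(R) diag = [4, 8] → torsion [4, 8]

Answer: M ≅ ℤ^2 ⊕ ℤ/4 ⊕ ℤ/8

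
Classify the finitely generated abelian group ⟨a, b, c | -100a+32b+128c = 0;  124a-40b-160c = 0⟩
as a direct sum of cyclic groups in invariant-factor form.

rank_ℚ(R)=2; free=3−2=1
SNF(R) diag = [4, 8] → torsion [4, 8]

Answer: M ≅ ℤ^1 ⊕ ℤ/4 ⊕ ℤ/8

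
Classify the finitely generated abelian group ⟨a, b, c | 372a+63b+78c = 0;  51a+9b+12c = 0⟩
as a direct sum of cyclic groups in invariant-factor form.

rank_ℚ(R)=2; free=3−2=1
SNF(R) diag = [3, 9] → torsion [3, 9]

Answer: M ≅ ℤ^1 ⊕ ℤ/3 ⊕ ℤ/9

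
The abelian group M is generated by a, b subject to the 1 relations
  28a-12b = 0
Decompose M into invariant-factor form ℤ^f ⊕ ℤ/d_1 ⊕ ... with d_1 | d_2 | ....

rank_ℚ(R)=1; free=2−1=1
SNF(R) diag = [4] → torsion [4]

Answer: M ≅ ℤ^1 ⊕ ℤ/4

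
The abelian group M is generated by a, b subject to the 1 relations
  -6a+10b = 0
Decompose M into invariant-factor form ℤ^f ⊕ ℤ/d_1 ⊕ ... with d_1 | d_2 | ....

rank_ℚ(R)=1; free=2−1=1
SNF(R) diag = [2] → torsion [2]

Answer: M ≅ ℤ^1 ⊕ ℤ/2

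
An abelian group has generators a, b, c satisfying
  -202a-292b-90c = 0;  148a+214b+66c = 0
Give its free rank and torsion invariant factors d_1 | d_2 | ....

Answer: M ≅ ℤ^1 ⊕ ℤ/2 ⊕ ℤ/6

Derivation:
rank_ℚ(R)=2; free=3−2=1
SNF(R) diag = [2, 6] → torsion [2, 6]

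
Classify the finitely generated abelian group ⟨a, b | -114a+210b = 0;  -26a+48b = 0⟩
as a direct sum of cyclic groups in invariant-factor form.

rank_ℚ(R)=2; free=2−2=0
SNF(R) diag = [2, 6] → torsion [2, 6]

Answer: M ≅ ℤ/2 ⊕ ℤ/6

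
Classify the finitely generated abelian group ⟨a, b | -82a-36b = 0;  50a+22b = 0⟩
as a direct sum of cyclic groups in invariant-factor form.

rank_ℚ(R)=2; free=2−2=0
SNF(R) diag = [2, 2] → torsion [2, 2]

Answer: M ≅ ℤ/2 ⊕ ℤ/2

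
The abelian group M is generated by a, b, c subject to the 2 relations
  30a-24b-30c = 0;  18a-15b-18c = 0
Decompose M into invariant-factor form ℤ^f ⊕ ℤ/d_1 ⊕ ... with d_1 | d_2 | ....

rank_ℚ(R)=2; free=3−2=1
SNF(R) diag = [3, 6] → torsion [3, 6]

Answer: M ≅ ℤ^1 ⊕ ℤ/3 ⊕ ℤ/6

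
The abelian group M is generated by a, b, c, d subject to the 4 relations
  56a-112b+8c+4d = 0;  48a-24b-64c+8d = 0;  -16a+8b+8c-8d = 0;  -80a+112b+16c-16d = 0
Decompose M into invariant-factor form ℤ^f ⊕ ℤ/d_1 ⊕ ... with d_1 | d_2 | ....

Answer: M ≅ ℤ/4 ⊕ ℤ/8 ⊕ ℤ/24 ⊕ ℤ/48

Derivation:
rank_ℚ(R)=4; free=4−4=0
SNF(R) diag = [4, 8, 24, 48] → torsion [4, 8, 24, 48]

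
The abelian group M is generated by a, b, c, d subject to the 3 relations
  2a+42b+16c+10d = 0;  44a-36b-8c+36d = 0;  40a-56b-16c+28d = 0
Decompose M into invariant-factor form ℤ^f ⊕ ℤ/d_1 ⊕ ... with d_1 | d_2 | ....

Answer: M ≅ ℤ^1 ⊕ ℤ/2 ⊕ ℤ/4 ⊕ ℤ/8

Derivation:
rank_ℚ(R)=3; free=4−3=1
SNF(R) diag = [2, 4, 8] → torsion [2, 4, 8]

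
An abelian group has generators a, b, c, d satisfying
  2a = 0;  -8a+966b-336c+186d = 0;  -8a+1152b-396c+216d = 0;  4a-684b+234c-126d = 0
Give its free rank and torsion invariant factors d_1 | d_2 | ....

Answer: M ≅ ℤ/2 ⊕ ℤ/6 ⊕ ℤ/18 ⊕ ℤ/36

Derivation:
rank_ℚ(R)=4; free=4−4=0
SNF(R) diag = [2, 6, 18, 36] → torsion [2, 6, 18, 36]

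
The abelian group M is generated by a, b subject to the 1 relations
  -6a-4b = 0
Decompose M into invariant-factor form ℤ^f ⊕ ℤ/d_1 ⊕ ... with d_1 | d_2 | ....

Answer: M ≅ ℤ^1 ⊕ ℤ/2

Derivation:
rank_ℚ(R)=1; free=2−1=1
SNF(R) diag = [2] → torsion [2]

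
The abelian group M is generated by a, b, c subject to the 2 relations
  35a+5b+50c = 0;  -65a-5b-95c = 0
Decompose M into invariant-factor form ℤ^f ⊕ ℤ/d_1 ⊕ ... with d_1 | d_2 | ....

Answer: M ≅ ℤ^1 ⊕ ℤ/5 ⊕ ℤ/15

Derivation:
rank_ℚ(R)=2; free=3−2=1
SNF(R) diag = [5, 15] → torsion [5, 15]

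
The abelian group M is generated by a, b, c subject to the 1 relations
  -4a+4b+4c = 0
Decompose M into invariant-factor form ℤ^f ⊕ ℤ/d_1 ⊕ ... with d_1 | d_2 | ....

Answer: M ≅ ℤ^2 ⊕ ℤ/4

Derivation:
rank_ℚ(R)=1; free=3−1=2
SNF(R) diag = [4] → torsion [4]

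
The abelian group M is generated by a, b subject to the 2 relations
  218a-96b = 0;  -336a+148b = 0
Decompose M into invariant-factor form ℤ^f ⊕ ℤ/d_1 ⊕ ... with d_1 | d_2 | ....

Answer: M ≅ ℤ/2 ⊕ ℤ/4

Derivation:
rank_ℚ(R)=2; free=2−2=0
SNF(R) diag = [2, 4] → torsion [2, 4]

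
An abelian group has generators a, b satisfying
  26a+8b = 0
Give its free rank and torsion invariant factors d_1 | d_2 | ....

rank_ℚ(R)=1; free=2−1=1
SNF(R) diag = [2] → torsion [2]

Answer: M ≅ ℤ^1 ⊕ ℤ/2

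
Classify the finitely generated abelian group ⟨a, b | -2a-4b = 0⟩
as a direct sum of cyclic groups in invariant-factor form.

rank_ℚ(R)=1; free=2−1=1
SNF(R) diag = [2] → torsion [2]

Answer: M ≅ ℤ^1 ⊕ ℤ/2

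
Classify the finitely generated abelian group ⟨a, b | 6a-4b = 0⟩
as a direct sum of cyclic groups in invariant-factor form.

Answer: M ≅ ℤ^1 ⊕ ℤ/2

Derivation:
rank_ℚ(R)=1; free=2−1=1
SNF(R) diag = [2] → torsion [2]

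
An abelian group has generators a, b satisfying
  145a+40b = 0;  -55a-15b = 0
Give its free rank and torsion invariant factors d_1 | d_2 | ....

rank_ℚ(R)=2; free=2−2=0
SNF(R) diag = [5, 5] → torsion [5, 5]

Answer: M ≅ ℤ/5 ⊕ ℤ/5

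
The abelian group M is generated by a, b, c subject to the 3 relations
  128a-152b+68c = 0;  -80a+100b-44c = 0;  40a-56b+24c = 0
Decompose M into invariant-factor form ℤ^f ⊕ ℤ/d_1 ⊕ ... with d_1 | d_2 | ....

Answer: M ≅ ℤ/4 ⊕ ℤ/4 ⊕ ℤ/8

Derivation:
rank_ℚ(R)=3; free=3−3=0
SNF(R) diag = [4, 4, 8] → torsion [4, 4, 8]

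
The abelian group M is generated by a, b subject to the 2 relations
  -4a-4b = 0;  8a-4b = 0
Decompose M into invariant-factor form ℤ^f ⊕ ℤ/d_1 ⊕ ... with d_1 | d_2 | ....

rank_ℚ(R)=2; free=2−2=0
SNF(R) diag = [4, 12] → torsion [4, 12]

Answer: M ≅ ℤ/4 ⊕ ℤ/12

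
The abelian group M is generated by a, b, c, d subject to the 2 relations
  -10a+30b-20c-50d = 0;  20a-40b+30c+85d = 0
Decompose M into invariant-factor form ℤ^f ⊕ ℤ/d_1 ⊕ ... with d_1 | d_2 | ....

Answer: M ≅ ℤ^2 ⊕ ℤ/5 ⊕ ℤ/10

Derivation:
rank_ℚ(R)=2; free=4−2=2
SNF(R) diag = [5, 10] → torsion [5, 10]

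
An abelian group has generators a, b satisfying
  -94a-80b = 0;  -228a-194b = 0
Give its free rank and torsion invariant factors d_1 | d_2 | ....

Answer: M ≅ ℤ/2 ⊕ ℤ/2

Derivation:
rank_ℚ(R)=2; free=2−2=0
SNF(R) diag = [2, 2] → torsion [2, 2]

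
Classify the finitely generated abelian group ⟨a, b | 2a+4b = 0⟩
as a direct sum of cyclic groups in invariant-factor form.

rank_ℚ(R)=1; free=2−1=1
SNF(R) diag = [2] → torsion [2]

Answer: M ≅ ℤ^1 ⊕ ℤ/2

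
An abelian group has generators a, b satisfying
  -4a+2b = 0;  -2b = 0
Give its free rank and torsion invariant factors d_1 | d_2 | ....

Answer: M ≅ ℤ/2 ⊕ ℤ/4

Derivation:
rank_ℚ(R)=2; free=2−2=0
SNF(R) diag = [2, 4] → torsion [2, 4]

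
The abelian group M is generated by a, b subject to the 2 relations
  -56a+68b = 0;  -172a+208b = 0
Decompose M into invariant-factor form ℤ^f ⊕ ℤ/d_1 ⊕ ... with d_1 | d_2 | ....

Answer: M ≅ ℤ/4 ⊕ ℤ/12

Derivation:
rank_ℚ(R)=2; free=2−2=0
SNF(R) diag = [4, 12] → torsion [4, 12]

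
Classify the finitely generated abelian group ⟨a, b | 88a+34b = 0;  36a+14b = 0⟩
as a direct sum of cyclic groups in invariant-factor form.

Answer: M ≅ ℤ/2 ⊕ ℤ/4

Derivation:
rank_ℚ(R)=2; free=2−2=0
SNF(R) diag = [2, 4] → torsion [2, 4]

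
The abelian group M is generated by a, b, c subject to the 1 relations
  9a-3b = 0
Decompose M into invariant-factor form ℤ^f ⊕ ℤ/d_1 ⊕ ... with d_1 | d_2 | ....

Answer: M ≅ ℤ^2 ⊕ ℤ/3

Derivation:
rank_ℚ(R)=1; free=3−1=2
SNF(R) diag = [3] → torsion [3]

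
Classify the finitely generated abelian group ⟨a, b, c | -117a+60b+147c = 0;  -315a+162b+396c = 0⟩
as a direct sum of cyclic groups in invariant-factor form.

Answer: M ≅ ℤ^1 ⊕ ℤ/3 ⊕ ℤ/9

Derivation:
rank_ℚ(R)=2; free=3−2=1
SNF(R) diag = [3, 9] → torsion [3, 9]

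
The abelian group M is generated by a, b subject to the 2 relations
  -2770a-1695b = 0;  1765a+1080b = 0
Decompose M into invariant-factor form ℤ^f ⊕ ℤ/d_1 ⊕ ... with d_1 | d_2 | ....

Answer: M ≅ ℤ/5 ⊕ ℤ/15

Derivation:
rank_ℚ(R)=2; free=2−2=0
SNF(R) diag = [5, 15] → torsion [5, 15]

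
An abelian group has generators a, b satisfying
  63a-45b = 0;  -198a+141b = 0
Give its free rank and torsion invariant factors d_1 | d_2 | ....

rank_ℚ(R)=2; free=2−2=0
SNF(R) diag = [3, 9] → torsion [3, 9]

Answer: M ≅ ℤ/3 ⊕ ℤ/9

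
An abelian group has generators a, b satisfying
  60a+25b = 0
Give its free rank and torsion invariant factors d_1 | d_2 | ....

rank_ℚ(R)=1; free=2−1=1
SNF(R) diag = [5] → torsion [5]

Answer: M ≅ ℤ^1 ⊕ ℤ/5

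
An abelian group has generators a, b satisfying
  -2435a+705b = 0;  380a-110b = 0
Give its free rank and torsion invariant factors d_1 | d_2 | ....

Answer: M ≅ ℤ/5 ⊕ ℤ/10

Derivation:
rank_ℚ(R)=2; free=2−2=0
SNF(R) diag = [5, 10] → torsion [5, 10]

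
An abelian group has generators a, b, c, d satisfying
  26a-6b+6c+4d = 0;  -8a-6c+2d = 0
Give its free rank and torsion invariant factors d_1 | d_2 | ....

rank_ℚ(R)=2; free=4−2=2
SNF(R) diag = [2, 6] → torsion [2, 6]

Answer: M ≅ ℤ^2 ⊕ ℤ/2 ⊕ ℤ/6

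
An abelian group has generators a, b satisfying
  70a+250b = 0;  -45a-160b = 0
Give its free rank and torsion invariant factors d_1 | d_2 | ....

Answer: M ≅ ℤ/5 ⊕ ℤ/10

Derivation:
rank_ℚ(R)=2; free=2−2=0
SNF(R) diag = [5, 10] → torsion [5, 10]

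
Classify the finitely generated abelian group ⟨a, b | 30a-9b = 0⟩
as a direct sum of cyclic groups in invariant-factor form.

Answer: M ≅ ℤ^1 ⊕ ℤ/3

Derivation:
rank_ℚ(R)=1; free=2−1=1
SNF(R) diag = [3] → torsion [3]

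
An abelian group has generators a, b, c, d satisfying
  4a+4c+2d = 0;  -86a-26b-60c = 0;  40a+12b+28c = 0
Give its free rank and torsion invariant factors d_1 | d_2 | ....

Answer: M ≅ ℤ^1 ⊕ ℤ/2 ⊕ ℤ/2 ⊕ ℤ/4

Derivation:
rank_ℚ(R)=3; free=4−3=1
SNF(R) diag = [2, 2, 4] → torsion [2, 2, 4]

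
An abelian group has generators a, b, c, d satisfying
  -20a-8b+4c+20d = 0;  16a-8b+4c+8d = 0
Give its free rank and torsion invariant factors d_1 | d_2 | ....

Answer: M ≅ ℤ^2 ⊕ ℤ/4 ⊕ ℤ/12

Derivation:
rank_ℚ(R)=2; free=4−2=2
SNF(R) diag = [4, 12] → torsion [4, 12]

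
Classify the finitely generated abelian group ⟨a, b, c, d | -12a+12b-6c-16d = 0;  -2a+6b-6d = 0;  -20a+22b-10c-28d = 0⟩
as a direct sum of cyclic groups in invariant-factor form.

Answer: M ≅ ℤ^1 ⊕ ℤ/2 ⊕ ℤ/2 ⊕ ℤ/2

Derivation:
rank_ℚ(R)=3; free=4−3=1
SNF(R) diag = [2, 2, 2] → torsion [2, 2, 2]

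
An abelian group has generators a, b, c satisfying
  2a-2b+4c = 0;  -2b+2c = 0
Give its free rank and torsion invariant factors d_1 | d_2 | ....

rank_ℚ(R)=2; free=3−2=1
SNF(R) diag = [2, 2] → torsion [2, 2]

Answer: M ≅ ℤ^1 ⊕ ℤ/2 ⊕ ℤ/2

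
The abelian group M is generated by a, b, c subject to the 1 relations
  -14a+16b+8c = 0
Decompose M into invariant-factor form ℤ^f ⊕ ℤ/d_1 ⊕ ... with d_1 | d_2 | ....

rank_ℚ(R)=1; free=3−1=2
SNF(R) diag = [2] → torsion [2]

Answer: M ≅ ℤ^2 ⊕ ℤ/2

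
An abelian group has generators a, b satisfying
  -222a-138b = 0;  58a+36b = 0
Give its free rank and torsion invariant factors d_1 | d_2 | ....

rank_ℚ(R)=2; free=2−2=0
SNF(R) diag = [2, 6] → torsion [2, 6]

Answer: M ≅ ℤ/2 ⊕ ℤ/6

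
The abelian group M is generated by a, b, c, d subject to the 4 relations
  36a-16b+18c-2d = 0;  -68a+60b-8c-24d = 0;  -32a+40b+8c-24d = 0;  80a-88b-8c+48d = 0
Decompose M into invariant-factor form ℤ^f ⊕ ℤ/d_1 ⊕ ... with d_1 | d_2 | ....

Answer: M ≅ ℤ/2 ⊕ ℤ/4 ⊕ ℤ/8 ⊕ ℤ/24

Derivation:
rank_ℚ(R)=4; free=4−4=0
SNF(R) diag = [2, 4, 8, 24] → torsion [2, 4, 8, 24]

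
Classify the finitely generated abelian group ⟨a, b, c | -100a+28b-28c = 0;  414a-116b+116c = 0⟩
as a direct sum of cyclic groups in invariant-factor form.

Answer: M ≅ ℤ^1 ⊕ ℤ/2 ⊕ ℤ/4

Derivation:
rank_ℚ(R)=2; free=3−2=1
SNF(R) diag = [2, 4] → torsion [2, 4]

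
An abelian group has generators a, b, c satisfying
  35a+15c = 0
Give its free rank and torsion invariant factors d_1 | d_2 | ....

Answer: M ≅ ℤ^2 ⊕ ℤ/5

Derivation:
rank_ℚ(R)=1; free=3−1=2
SNF(R) diag = [5] → torsion [5]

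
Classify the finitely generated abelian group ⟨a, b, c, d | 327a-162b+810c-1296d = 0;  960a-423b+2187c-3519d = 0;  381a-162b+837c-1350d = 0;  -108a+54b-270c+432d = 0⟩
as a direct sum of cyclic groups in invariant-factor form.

rank_ℚ(R)=4; free=4−4=0
SNF(R) diag = [3, 9, 27, 54] → torsion [3, 9, 27, 54]

Answer: M ≅ ℤ/3 ⊕ ℤ/9 ⊕ ℤ/27 ⊕ ℤ/54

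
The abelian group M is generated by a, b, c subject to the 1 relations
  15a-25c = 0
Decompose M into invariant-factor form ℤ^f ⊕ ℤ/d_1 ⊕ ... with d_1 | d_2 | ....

Answer: M ≅ ℤ^2 ⊕ ℤ/5

Derivation:
rank_ℚ(R)=1; free=3−1=2
SNF(R) diag = [5] → torsion [5]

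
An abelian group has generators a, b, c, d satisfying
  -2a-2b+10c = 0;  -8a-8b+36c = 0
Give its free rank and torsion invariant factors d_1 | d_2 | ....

rank_ℚ(R)=2; free=4−2=2
SNF(R) diag = [2, 4] → torsion [2, 4]

Answer: M ≅ ℤ^2 ⊕ ℤ/2 ⊕ ℤ/4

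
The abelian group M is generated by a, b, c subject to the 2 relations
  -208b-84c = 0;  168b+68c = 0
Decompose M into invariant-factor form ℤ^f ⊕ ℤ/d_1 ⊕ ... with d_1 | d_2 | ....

rank_ℚ(R)=2; free=3−2=1
SNF(R) diag = [4, 8] → torsion [4, 8]

Answer: M ≅ ℤ^1 ⊕ ℤ/4 ⊕ ℤ/8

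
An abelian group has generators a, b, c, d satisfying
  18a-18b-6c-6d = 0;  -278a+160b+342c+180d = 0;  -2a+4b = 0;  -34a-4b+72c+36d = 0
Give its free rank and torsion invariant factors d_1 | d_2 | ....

rank_ℚ(R)=4; free=4−4=0
SNF(R) diag = [2, 6, 18, 36] → torsion [2, 6, 18, 36]

Answer: M ≅ ℤ/2 ⊕ ℤ/6 ⊕ ℤ/18 ⊕ ℤ/36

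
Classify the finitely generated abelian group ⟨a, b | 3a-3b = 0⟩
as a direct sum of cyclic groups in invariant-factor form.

rank_ℚ(R)=1; free=2−1=1
SNF(R) diag = [3] → torsion [3]

Answer: M ≅ ℤ^1 ⊕ ℤ/3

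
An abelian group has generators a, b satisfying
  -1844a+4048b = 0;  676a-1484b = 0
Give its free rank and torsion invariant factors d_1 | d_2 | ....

Answer: M ≅ ℤ/4 ⊕ ℤ/12

Derivation:
rank_ℚ(R)=2; free=2−2=0
SNF(R) diag = [4, 12] → torsion [4, 12]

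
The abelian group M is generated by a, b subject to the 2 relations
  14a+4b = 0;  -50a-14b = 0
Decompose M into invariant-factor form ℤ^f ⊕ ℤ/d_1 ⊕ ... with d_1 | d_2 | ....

Answer: M ≅ ℤ/2 ⊕ ℤ/2

Derivation:
rank_ℚ(R)=2; free=2−2=0
SNF(R) diag = [2, 2] → torsion [2, 2]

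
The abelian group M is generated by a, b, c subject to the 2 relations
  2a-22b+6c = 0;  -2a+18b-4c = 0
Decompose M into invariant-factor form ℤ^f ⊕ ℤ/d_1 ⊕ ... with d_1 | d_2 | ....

rank_ℚ(R)=2; free=3−2=1
SNF(R) diag = [2, 2] → torsion [2, 2]

Answer: M ≅ ℤ^1 ⊕ ℤ/2 ⊕ ℤ/2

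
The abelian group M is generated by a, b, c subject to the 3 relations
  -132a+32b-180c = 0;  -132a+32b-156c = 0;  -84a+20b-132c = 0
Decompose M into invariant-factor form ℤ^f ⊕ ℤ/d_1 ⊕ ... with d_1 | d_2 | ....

Answer: M ≅ ℤ/4 ⊕ ℤ/12 ⊕ ℤ/24

Derivation:
rank_ℚ(R)=3; free=3−3=0
SNF(R) diag = [4, 12, 24] → torsion [4, 12, 24]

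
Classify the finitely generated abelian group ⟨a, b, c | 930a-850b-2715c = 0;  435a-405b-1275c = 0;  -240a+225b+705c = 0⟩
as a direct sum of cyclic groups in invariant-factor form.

rank_ℚ(R)=3; free=3−3=0
SNF(R) diag = [5, 15, 45] → torsion [5, 15, 45]

Answer: M ≅ ℤ/5 ⊕ ℤ/15 ⊕ ℤ/45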